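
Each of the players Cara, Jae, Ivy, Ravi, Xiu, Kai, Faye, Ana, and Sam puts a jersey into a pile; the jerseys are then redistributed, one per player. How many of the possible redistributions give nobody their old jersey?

Let Aᵢ be the assignments in which player i gets their old jersey. We want the size of the complement of A₁∪…∪A_9.
By inclusion–exclusion this is Σ_{j=0}^{9} (−1)^j C(9,j)·(9−j)!.
Computing: 362880 − 362880 + 181440 − 60480 + 15120 − 3024 + 504 − 72 + 9 − 1 = 133496.

133496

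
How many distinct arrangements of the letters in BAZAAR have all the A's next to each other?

Treat the 3 copies of A as a single block. The multiset to arrange is then {AAA, B, R, Z}, 4 items in all.
All 4 items are distinct, so there are (4)! = 24 arrangements.

24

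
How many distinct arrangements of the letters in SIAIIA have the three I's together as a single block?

12

Treat the 3 copies of I as a single block. The multiset to arrange is then {III, A, A, S}, 4 items in all.
That gives (4)!/(2!) = 12 arrangements.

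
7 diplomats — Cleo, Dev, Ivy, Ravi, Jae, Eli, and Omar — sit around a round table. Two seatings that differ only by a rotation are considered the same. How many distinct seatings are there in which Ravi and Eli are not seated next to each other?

Without the restriction there are (6)! = 720 seatings.
Those with Ravi next to Eli: fuse the pair into one unit and seat 6 units around a circle — 2·(5)! = 240.
Subtracting, 720 − 240 = 480.

480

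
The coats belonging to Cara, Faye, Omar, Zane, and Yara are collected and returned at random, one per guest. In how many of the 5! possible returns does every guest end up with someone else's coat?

44

Count assignments avoiding every fixed point. For any j of the 5 guests fixed to their own coat, the other 5−j can be arranged in (5−j)! ways.
By inclusion–exclusion this is Σ_{j=0}^{5} (−1)^j C(5,j)·(5−j)!.
Computing: 120 − 120 + 60 − 20 + 5 − 1 = 44.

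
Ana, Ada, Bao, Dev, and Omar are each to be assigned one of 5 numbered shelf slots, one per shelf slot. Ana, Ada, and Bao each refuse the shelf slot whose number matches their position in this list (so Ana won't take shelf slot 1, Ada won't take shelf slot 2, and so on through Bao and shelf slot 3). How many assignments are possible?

Let Aᵢ (for i ∈ {1, 2, 3}) be the placements that put person i in their forbidden shelf slot. Any j of these fix j positions, leaving (5−j)! ways to fill the rest, and there are C(3,j) ways to pick which j.
By inclusion–exclusion, the number of valid placements is Σ_{j=0}^{3} (−1)^j C(3,j)·(5−j)!.
Computing: 120 − 72 + 18 − 2 = 64.

64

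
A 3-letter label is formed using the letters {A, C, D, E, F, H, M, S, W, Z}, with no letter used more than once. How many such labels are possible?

720

This is a permutation of 3 out of 10: P(10,3) = 10!/7!.
10 × 9 × 8 = 720.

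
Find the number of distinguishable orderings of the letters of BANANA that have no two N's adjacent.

Total arrangements of BANANA: 6!/(3!·2!) = 60.
Arrangements with the N's together: treat NN as one letter, giving (5)!/(3!) = 20.
Subtracting, 60 − 20 = 40 arrangements keep the N's apart.

40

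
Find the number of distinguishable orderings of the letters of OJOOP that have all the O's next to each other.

6

Treat the 3 copies of O as a single block. The multiset to arrange is then {OOO, J, P}, 3 items in all.
All 3 items are distinct, so there are (3)! = 6 arrangements.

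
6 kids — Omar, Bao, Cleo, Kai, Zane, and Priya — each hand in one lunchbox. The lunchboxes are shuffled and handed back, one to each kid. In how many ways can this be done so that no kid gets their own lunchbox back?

265

Let Aᵢ be the assignments in which kid i gets their own lunchbox. We want the size of the complement of A₁∪…∪A_6.
By inclusion–exclusion this is Σ_{j=0}^{6} (−1)^j C(6,j)·(6−j)!.
Computing: 720 − 720 + 360 − 120 + 30 − 6 + 1 = 265.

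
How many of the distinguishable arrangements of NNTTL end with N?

Fix N in the last position and arrange the remaining 4 letters.
Those 4 letters have T appearing twice, giving (4)!/(2!) = 12.

12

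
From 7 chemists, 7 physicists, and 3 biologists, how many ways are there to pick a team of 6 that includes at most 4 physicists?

Split by how many physicists are chosen (0 through 4).
Sum: C(7,0)·C(10,6) + C(7,1)·C(10,5) + C(7,2)·C(10,4) + C(7,3)·C(10,3) + C(7,4)·C(10,2) = 210 + 1764 + 4410 + 4200 + 1575 = 12159.

12159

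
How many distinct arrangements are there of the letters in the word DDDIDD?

Letter multiplicities in DDDIDD: D×5, I×1.
The number of distinct arrangements is 6!/(5!) = 720/120 = 6.

6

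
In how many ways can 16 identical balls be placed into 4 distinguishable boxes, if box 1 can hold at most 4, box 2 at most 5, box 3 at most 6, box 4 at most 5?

Ignoring the caps, the number of non-negative solutions to x_1+…+x_4 = 16 is C(19,3) = 969.
Subtract solutions that violate a single cap (substitute x_i' = x_i − (cap_i+1)): x_1 ≥ 5 gives C(14,3) = 364; x_2 ≥ 6 gives C(13,3) = 286; x_3 ≥ 7 gives C(12,3) = 220; x_4 ≥ 6 gives C(13,3) = 286. Together 1156.
Add back pairs where two caps are both exceeded: 56 + 35 + 56 + 20 + 35 + 20 = 222.
By inclusion–exclusion the count is 969 − 1156 + 222 = 35.

35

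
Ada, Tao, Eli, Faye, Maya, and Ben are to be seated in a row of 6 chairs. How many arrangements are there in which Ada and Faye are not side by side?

Of the 6! = 720 arrangements, those with Ada and Faye adjacent number 2 × 5! = 240 (treat the pair as a block with 2 internal orders).
Complementary counting: 720 − 240 = 480.

480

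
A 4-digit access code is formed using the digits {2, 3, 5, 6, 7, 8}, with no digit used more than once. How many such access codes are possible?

360

Choose and order 4 of the 6 symbols: the first digit has 6 options, the next 5, then 4, 3.
That product is 6 × 5 × 4 × 3 = 360.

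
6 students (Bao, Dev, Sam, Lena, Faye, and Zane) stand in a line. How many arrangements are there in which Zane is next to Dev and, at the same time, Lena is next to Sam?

96

Treat {Zane,Dev} as one block (2 orders) and {Lena,Sam} as another (2 orders).
That leaves 4 units to arrange: 2 × 2 × 4! = 4 × 24 = 96.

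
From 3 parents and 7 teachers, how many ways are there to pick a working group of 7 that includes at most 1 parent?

22

Split by how many parents are chosen (0 through 1).
Sum: C(3,0)·C(7,7) + C(3,1)·C(7,6) = 1 + 21 = 22.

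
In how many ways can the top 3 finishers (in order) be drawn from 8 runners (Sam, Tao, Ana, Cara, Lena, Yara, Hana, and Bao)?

There are 8 choices for 1st place, 7 for 2nd, and 6 for 3rd.
That gives 8 × 7 × 6 = 336.

336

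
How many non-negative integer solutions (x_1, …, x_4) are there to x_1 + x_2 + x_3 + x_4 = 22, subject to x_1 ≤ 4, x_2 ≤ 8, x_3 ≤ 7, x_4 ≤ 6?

20

By stars and bars, unrestricted non-negative solutions to x_1+…+x_4 = 22 number C(22+3,3) = 2300.
Subtract solutions that violate a single cap (substitute x_i' = x_i − (cap_i+1)): x_1 ≥ 5 gives C(20,3) = 1140; x_2 ≥ 9 gives C(16,3) = 560; x_3 ≥ 8 gives C(17,3) = 680; x_4 ≥ 7 gives C(18,3) = 816. Together 3196.
Add back pairs where two caps are both exceeded: 165 + 220 + 286 + 56 + 84 + 120 = 931.
Subtract triples: 1 + 4 + 10 + 0 = 15.
By inclusion–exclusion the count is 2300 − 3196 + 931 − 15 = 20.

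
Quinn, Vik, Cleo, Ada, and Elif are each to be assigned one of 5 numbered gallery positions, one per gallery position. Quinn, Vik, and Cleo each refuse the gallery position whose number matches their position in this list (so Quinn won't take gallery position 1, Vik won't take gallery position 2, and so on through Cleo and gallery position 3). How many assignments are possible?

Let Aᵢ (for i ∈ {1, 2, 3}) be the placements that put person i in their forbidden gallery position. Any j of these fix j positions, leaving (5−j)! ways to fill the rest, and there are C(3,j) ways to pick which j.
By inclusion–exclusion, the number of valid placements is Σ_{j=0}^{3} (−1)^j C(3,j)·(5−j)!.
Computing: 120 − 72 + 18 − 2 = 64.

64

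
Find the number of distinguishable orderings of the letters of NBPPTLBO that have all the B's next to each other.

2520

Treat the 2 copies of B as a single block. The multiset to arrange is then {BB, L, N, O, P, P, T}, 7 items in all.
That gives (7)!/(2!) = 2520 arrangements.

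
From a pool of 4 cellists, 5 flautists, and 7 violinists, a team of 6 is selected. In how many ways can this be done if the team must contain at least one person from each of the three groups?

With no constraint there are C(16,6) = 8008 possible selections.
Subtract selections that omit an entire group: no cellists → C(12,6) = 924; no flautists → C(11,6) = 462; no violinists → C(9,6) = 84.
Add back selections omitting two groups (i.e. drawn from a single group): C(4,6) + C(5,6) + C(7,6) = 7.
By inclusion–exclusion: 8008 − 1470 + 7 = 6545.

6545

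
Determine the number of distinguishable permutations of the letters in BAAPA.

The 5 letters of BAAPA have repeats: A appearing 3 times.
So there are 5! / (3!) = 20 distinguishable arrangements.

20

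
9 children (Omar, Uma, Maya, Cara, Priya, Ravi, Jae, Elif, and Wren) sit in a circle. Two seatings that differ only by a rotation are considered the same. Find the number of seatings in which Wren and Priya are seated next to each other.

10080

Glue Wren and Priya into a block (2 internal orders). Seating 8 units around a circle gives (7)! arrangements.
So 2 × (7)! = 2 × 5040 = 10080.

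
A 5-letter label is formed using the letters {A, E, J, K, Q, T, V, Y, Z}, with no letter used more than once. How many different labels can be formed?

15120

Choose and order 5 of the 9 symbols: the first letter has 9 options, the next 8, and so on down to 5.
9 × 8 × 7 × 6 × 5 = 15120.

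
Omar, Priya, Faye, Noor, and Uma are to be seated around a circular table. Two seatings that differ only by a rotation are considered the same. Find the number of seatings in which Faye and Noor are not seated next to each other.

All circular seatings of 5 people number (4)! = 24.
Seatings with Faye beside Noor: treat them as a block with 2 internal orders, giving 2 × (3)! = 12.
Subtracting, 24 − 12 = 12.

12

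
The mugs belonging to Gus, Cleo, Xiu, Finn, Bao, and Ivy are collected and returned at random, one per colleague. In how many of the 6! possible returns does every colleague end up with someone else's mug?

This is the derangement count D_6: permutations of 6 items with no fixed point.
By inclusion–exclusion this is Σ_{j=0}^{6} (−1)^j C(6,j)·(6−j)!.
Computing: 720 − 720 + 360 − 120 + 30 − 6 + 1 = 265.

265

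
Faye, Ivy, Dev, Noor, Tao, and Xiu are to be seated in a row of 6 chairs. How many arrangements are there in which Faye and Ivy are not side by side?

Of the 6! = 720 arrangements, those with Faye and Ivy adjacent number 2 × 5! = 240 (treat the pair as a block with 2 internal orders).
So 720 − 240 = 480 arrangements keep them apart.

480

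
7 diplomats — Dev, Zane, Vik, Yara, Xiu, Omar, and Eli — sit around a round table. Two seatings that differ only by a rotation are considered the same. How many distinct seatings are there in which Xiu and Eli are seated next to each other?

240

Glue Xiu and Eli into a block (2 internal orders). Seating 6 units around a circle gives (5)! arrangements.
So 2 × (5)! = 2 × 120 = 240.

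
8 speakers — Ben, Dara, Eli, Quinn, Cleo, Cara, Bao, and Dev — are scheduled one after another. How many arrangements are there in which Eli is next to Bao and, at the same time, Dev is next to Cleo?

2880

Treat {Eli,Bao} as one block (2 orders) and {Dev,Cleo} as another (2 orders).
That leaves 6 units to arrange: 2 × 2 × 6! = 4 × 720 = 2880.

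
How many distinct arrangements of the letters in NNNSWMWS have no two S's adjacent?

1260

There are 8!/(3!·2!·2!) = 1680 arrangements of NNNSWMWS in total.
Arrangements with the S's together: treat SS as one letter, giving (7)!/(3!·2!) = 420.
Hence 1680 − 420 = 1260.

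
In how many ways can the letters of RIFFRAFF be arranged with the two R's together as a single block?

Treat the 2 copies of R as a single block. The multiset to arrange is then {RR, A, F, F, F, F, I}, 7 items in all.
That gives (7)!/(4!) = 210 arrangements.

210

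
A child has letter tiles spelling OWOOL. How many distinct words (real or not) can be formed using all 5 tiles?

The 5 letters of OWOOL have repeats: O appearing 3 times.
The number of distinct arrangements is 5!/(3!) = 120/6 = 20.

20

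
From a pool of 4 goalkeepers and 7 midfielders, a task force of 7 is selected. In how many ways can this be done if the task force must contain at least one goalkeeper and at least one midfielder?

329

Total 7-person selections from all 11: C(11,7) = 330.
Subtract selections that omit an entire group: no goalkeepers → C(7,7) = 1; no midfielders → C(4,7) = 0.
Both groups omitted at once is impossible, so 330 − 1 = 329.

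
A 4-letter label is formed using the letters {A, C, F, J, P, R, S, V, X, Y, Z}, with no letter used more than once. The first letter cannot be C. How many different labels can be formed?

7200

The first letter has 11−1 = 10 choices (anything except C).
The remaining 3 letters are filled from the other 10 symbols without repetition: 10 × 9 × 8 = 720.
Total: 10 × 720 = 7200.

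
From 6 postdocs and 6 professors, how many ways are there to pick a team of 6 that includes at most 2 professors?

262

Split by how many professors are chosen (0 through 2).
Sum: C(6,0)·C(6,6) + C(6,1)·C(6,5) + C(6,2)·C(6,4) = 1 + 36 + 225 = 262.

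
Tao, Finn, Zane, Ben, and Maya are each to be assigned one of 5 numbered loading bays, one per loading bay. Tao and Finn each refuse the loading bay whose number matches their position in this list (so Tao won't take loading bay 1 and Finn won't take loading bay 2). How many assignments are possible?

Let Aᵢ (for i ∈ {1, 2}) be the placements that put person i in their forbidden loading bay. Any j of these fix j positions, leaving (5−j)! ways to fill the rest, and there are C(2,j) ways to pick which j.
By inclusion–exclusion, the number of valid placements is Σ_{j=0}^{2} (−1)^j C(2,j)·(5−j)!.
Computing: 120 − 48 + 6 = 78.

78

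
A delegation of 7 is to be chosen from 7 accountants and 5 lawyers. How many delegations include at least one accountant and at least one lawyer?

With no constraint there are C(12,7) = 792 possible selections.
Selections missing a whole group: no accountants → C(5,7) = 0; no lawyers → C(7,7) = 1.
Both groups omitted at once is impossible, so 792 − 1 = 791.

791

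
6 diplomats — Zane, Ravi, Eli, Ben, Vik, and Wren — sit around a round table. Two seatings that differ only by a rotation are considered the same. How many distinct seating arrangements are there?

Seat Zane anywhere (absorbing the rotational symmetry), then permute the other 5: (5)! = 120.

120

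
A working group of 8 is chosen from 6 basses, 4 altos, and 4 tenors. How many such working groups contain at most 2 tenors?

1785

Split by how many tenors are chosen (0 through 2).
Sum: C(4,0)·C(10,8) + C(4,1)·C(10,7) + C(4,2)·C(10,6) = 45 + 480 + 1260 = 1785.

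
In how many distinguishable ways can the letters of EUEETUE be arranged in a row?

105

EUEETUE has 7 letters with E appearing 4 times and U appearing twice.
The number of distinct arrangements is 7!/(4!·2!) = 5040/48 = 105.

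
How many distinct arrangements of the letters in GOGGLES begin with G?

Fix G in the first position and arrange the remaining 6 letters.
Those 6 letters have G appearing twice, giving (6)!/(2!) = 360.

360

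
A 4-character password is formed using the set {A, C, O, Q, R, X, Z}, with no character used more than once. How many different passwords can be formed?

840

This is a permutation of 4 out of 7: P(7,4) = 7!/3!.
7 × 6 × 5 × 4 = 840.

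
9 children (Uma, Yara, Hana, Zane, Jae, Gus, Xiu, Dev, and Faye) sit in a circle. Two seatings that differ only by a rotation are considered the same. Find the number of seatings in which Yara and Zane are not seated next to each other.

Without the restriction there are (8)! = 40320 seatings.
Those with Yara next to Zane: fuse the pair into one unit and seat 8 units around a circle — 2·(7)! = 10080.
Subtracting, 40320 − 10080 = 30240.

30240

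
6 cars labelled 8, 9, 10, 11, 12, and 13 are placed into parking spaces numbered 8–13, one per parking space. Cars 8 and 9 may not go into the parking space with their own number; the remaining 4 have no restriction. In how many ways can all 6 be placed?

504

Let Aᵢ (for i ∈ {8, 9}) be the placements that put car i in its forbidden parking space. Any j of these fix j positions, leaving (6−j)! ways to fill the rest, and there are C(2,j) ways to pick which j.
By inclusion–exclusion, the number of valid placements is Σ_{j=0}^{2} (−1)^j C(2,j)·(6−j)!.
Computing: 720 − 240 + 24 = 504.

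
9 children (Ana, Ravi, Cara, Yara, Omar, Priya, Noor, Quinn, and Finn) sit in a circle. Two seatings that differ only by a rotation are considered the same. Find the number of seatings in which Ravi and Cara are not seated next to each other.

Without the restriction there are (8)! = 40320 seatings.
Seatings with Ravi beside Cara: treat them as a block with 2 internal orders, giving 2 × (7)! = 10080.
Subtracting, 40320 − 10080 = 30240.

30240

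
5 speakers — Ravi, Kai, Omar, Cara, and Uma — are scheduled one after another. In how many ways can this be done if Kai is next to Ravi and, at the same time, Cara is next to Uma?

24

Treat {Kai,Ravi} as one block (2 orders) and {Cara,Uma} as another (2 orders).
That leaves 3 units to arrange: 2 × 2 × 3! = 4 × 6 = 24.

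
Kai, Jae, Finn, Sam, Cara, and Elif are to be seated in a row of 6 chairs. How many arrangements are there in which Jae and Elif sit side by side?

Treat {Jae, Elif} as a single unit. There are 5 units to order, and the pair itself can be ordered 2 ways.
That gives 2 × 5! = 2 × 120 = 240.

240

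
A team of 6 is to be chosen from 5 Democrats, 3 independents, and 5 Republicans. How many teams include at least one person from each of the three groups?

Unrestricted: C(13,6) = 1716 ways to pick any 6 of the 13.
Selections missing a whole group: no Democrats → C(8,6) = 28; no independents → C(10,6) = 210; no Republicans → C(8,6) = 28.
Add back selections omitting two groups (i.e. drawn from a single group): C(5,6) + C(3,6) + C(5,6) = 0.
By inclusion–exclusion: 1716 − 266 + 0 = 1450.

1450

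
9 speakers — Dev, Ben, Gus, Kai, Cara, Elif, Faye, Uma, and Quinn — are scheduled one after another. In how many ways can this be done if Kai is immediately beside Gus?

80640

Glue Kai and Gus into one block (2 internal orders), leaving 8 units to arrange in a row.
That gives 2 × 8! = 2 × 40320 = 80640.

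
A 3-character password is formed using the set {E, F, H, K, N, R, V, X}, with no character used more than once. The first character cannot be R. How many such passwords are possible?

The first character has 8−1 = 7 choices (anything except R).
The remaining 2 characters are filled from the other 7 symbols without repetition: 7 × 6 = 42.
Total: 7 × 42 = 294.

294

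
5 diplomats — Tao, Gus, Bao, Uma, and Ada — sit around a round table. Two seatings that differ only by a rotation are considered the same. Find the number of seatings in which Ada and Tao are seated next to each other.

12

Treat {Ada, Tao} as one unit (2 internal orders) and seat the resulting 4 units around the table: (3)! circular arrangements.
So 2 × (3)! = 2 × 6 = 12.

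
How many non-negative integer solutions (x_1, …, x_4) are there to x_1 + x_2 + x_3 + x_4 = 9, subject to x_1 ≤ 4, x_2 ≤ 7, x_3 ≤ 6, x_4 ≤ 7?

167

By stars and bars, unrestricted non-negative solutions to x_1+…+x_4 = 9 number C(9+3,3) = 220.
Subtract solutions that violate a single cap (substitute x_i' = x_i − (cap_i+1)): x_1 ≥ 5 gives C(7,3) = 35; x_2 ≥ 8 gives C(4,3) = 4; x_3 ≥ 7 gives C(5,3) = 10; x_4 ≥ 8 gives C(4,3) = 4. Together 53.
No two caps can be exceeded simultaneously, so the pair terms are all 0.
By inclusion–exclusion the count is 220 − 53 + 0 = 167.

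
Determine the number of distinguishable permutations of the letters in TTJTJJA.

140

TTJTJJA has 7 letters with J appearing 3 times and T appearing 3 times.
The number of distinct arrangements is 7!/(3!·3!) = 5040/36 = 140.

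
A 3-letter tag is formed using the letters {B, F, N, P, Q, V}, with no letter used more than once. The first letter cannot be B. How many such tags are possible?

The first letter has 6−1 = 5 choices (anything except B).
The remaining 2 letters are filled from the other 5 symbols without repetition: 5 × 4 = 20.
Total: 5 × 20 = 100.

100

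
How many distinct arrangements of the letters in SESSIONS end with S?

Fix S in the last position and arrange the remaining 7 letters.
Those 7 letters have S appearing 3 times, giving (7)!/(3!) = 840.

840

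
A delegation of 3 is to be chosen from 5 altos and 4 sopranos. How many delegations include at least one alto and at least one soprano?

Unrestricted: C(9,3) = 84 ways to pick any 3 of the 9.
Selections missing a whole group: no altos → C(4,3) = 4; no sopranos → C(5,3) = 10.
Both groups omitted at once is impossible, so 84 − 14 = 70.

70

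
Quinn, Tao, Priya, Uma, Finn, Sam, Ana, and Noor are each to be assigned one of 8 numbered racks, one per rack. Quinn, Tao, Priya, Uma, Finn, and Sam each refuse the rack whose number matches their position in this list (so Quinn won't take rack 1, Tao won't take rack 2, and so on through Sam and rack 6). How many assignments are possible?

18806

Let Aᵢ (for 1 ≤ i ≤ 6) be the placements that put person i in their forbidden rack. Any j of these fix j positions, leaving (8−j)! ways to fill the rest, and there are C(6,j) ways to pick which j.
By inclusion–exclusion, the number of valid placements is Σ_{j=0}^{6} (−1)^j C(6,j)·(8−j)!.
Computing: 40320 − 30240 + 10800 − 2400 + 360 − 36 + 2 = 18806.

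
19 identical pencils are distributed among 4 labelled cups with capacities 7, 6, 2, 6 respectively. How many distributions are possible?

10

Without the upper bounds there are C(22,3) = 1540 ways to split 19 among 4 cups.
Subtract solutions that violate a single cap (substitute x_i' = x_i − (cap_i+1)): x_1 ≥ 8 gives C(14,3) = 364; x_2 ≥ 7 gives C(15,3) = 455; x_3 ≥ 3 gives C(19,3) = 969; x_4 ≥ 7 gives C(15,3) = 455. Together 2243.
Add back pairs where two caps are both exceeded: 35 + 165 + 35 + 220 + 56 + 220 = 731.
Subtract triples: 4 + 0 + 4 + 10 = 18.
By inclusion–exclusion the count is 1540 − 2243 + 731 − 18 = 10.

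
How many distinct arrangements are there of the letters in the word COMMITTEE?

COMMITTEE has 9 letters with E appearing twice, M appearing twice, and T appearing twice.
So there are 9! / (2!·2!·2!) = 45360 distinguishable arrangements.

45360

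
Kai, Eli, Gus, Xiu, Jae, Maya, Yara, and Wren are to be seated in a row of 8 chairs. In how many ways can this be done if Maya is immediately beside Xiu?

10080

Treat {Maya, Xiu} as a single unit. There are 7 units to order, and the pair itself can be ordered 2 ways.
So the count is 2·(7)! = 10080.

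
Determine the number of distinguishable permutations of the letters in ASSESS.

30

The 6 letters of ASSESS have repeats: S appearing 4 times.
Dividing 6! = 720 by 4! = 24 for the repeated letters gives 30.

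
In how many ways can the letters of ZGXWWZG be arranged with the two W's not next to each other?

450

There are 7!/(2!·2!·2!) = 630 arrangements of ZGXWWZG in total.
Arrangements with the W's together: treat WW as one letter, giving (6)!/(2!·2!) = 180.
Subtracting, 630 − 180 = 450 arrangements keep the W's apart.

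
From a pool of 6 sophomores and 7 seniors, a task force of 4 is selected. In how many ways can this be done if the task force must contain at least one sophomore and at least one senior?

Unrestricted: C(13,4) = 715 ways to pick any 4 of the 13.
Subtract selections that omit an entire group: no sophomores → C(7,4) = 35; no seniors → C(6,4) = 15.
Both groups omitted at once is impossible, so 715 − 50 = 665.

665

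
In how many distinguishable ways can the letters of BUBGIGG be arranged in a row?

The 7 letters of BUBGIGG have repeats: B appearing twice and G appearing 3 times.
So there are 7! / (3!·2!) = 420 distinguishable arrangements.

420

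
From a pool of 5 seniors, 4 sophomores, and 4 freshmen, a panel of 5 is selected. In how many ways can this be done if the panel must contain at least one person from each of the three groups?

980

With no constraint there are C(13,5) = 1287 possible selections.
Subtract selections that omit an entire group: no seniors → C(8,5) = 56; no sophomores → C(9,5) = 126; no freshmen → C(9,5) = 126.
Add back selections omitting two groups (i.e. drawn from a single group): C(5,5) + C(4,5) + C(4,5) = 1.
By inclusion–exclusion: 1287 − 308 + 1 = 980.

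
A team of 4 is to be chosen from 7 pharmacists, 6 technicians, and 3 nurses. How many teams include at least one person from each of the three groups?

819

Total 4-person selections from all 16: C(16,4) = 1820.
Subtract selections that omit an entire group: no pharmacists → C(9,4) = 126; no technicians → C(10,4) = 210; no nurses → C(13,4) = 715.
Add back selections omitting two groups (i.e. drawn from a single group): C(7,4) + C(6,4) + C(3,4) = 50.
By inclusion–exclusion: 1820 − 1051 + 50 = 819.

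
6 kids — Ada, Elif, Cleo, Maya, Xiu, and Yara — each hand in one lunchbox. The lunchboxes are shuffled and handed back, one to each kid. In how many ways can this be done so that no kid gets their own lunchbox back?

265

Count assignments avoiding every fixed point. For any j of the 6 kids fixed to their own lunchbox, the other 6−j can be arranged in (6−j)! ways.
By inclusion–exclusion this is Σ_{j=0}^{6} (−1)^j C(6,j)·(6−j)!.
Computing: 720 − 720 + 360 − 120 + 30 − 6 + 1 = 265.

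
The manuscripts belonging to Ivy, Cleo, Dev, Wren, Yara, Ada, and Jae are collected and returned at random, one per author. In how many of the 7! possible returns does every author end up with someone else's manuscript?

1854

Count assignments avoiding every fixed point. For any j of the 7 authors fixed to their own manuscript, the other 7−j can be arranged in (7−j)! ways.
By inclusion–exclusion this is Σ_{j=0}^{7} (−1)^j C(7,j)·(7−j)!.
Computing: 5040 − 5040 + 2520 − 840 + 210 − 42 + 7 − 1 = 1854.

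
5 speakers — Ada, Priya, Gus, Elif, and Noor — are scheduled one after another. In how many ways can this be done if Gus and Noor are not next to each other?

There are 5! = 120 arrangements in all. If Gus and Noor are adjacent, merging them into one block gives 2·(4)! = 48 arrangements.
Complementary counting: 120 − 48 = 72.

72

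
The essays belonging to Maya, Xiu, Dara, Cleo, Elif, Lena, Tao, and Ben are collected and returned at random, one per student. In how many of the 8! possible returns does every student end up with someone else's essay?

14833

Count assignments avoiding every fixed point. For any j of the 8 students fixed to their own essay, the other 8−j can be arranged in (8−j)! ways.
By inclusion–exclusion this is Σ_{j=0}^{8} (−1)^j C(8,j)·(8−j)!.
Computing: 40320 − 40320 + 20160 − 6720 + 1680 − 336 + 56 − 8 + 1 = 14833.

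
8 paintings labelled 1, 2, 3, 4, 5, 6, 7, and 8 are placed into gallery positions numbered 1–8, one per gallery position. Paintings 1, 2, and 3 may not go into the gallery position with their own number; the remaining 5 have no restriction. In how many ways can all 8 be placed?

27240

Let Aᵢ (for i ∈ {1, 2, 3}) be the placements that put painting i in its forbidden gallery position. Any j of these fix j positions, leaving (8−j)! ways to fill the rest, and there are C(3,j) ways to pick which j.
By inclusion–exclusion, the number of valid placements is Σ_{j=0}^{3} (−1)^j C(3,j)·(8−j)!.
Computing: 40320 − 15120 + 2160 − 120 = 27240.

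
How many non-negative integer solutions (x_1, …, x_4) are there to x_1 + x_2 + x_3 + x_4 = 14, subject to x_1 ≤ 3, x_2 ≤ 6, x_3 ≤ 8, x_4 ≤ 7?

By stars and bars, unrestricted non-negative solutions to x_1+…+x_4 = 14 number C(14+3,3) = 680.
Subtract solutions that violate a single cap (substitute x_i' = x_i − (cap_i+1)): x_1 ≥ 4 gives C(13,3) = 286; x_2 ≥ 7 gives C(10,3) = 120; x_3 ≥ 9 gives C(8,3) = 56; x_4 ≥ 8 gives C(9,3) = 84. Together 546.
Add back pairs where two caps are both exceeded: 20 + 4 + 10 + 0 + 0 + 0 = 34.
By inclusion–exclusion the count is 680 − 546 + 34 = 168.

168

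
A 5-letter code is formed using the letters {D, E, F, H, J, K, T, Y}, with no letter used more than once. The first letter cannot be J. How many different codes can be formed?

5880

The first letter has 8−1 = 7 choices (anything except J).
The remaining 4 letters are filled from the other 7 symbols without repetition: 7 × 6 × 5 × 4 = 840.
Total: 7 × 840 = 5880.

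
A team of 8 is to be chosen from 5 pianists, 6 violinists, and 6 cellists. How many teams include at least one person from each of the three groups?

23485

Unrestricted: C(17,8) = 24310 ways to pick any 8 of the 17.
Subtract selections that omit an entire group: no pianists → C(12,8) = 495; no violinists → C(11,8) = 165; no cellists → C(11,8) = 165.
Add back selections omitting two groups (i.e. drawn from a single group): C(5,8) + C(6,8) + C(6,8) = 0.
By inclusion–exclusion: 24310 − 825 + 0 = 23485.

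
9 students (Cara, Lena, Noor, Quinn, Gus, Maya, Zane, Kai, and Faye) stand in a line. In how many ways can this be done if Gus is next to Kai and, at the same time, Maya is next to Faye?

20160

Treat {Gus,Kai} as one block (2 orders) and {Maya,Faye} as another (2 orders).
That leaves 7 units to arrange: 2 × 2 × 7! = 4 × 5040 = 20160.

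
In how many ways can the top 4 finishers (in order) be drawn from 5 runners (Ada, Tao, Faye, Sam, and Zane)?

120

This is an ordered selection of 4 from 5: P(5,4).
That gives 5 × 4 × 3 × 2 = 120.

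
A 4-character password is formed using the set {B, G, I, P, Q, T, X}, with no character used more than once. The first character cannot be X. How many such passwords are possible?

The first character has 7−1 = 6 choices (anything except X).
The remaining 3 characters are filled from the other 6 symbols without repetition: 6 × 5 × 4 = 120.
Total: 6 × 120 = 720.

720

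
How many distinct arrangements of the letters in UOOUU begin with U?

With the first slot taken by U, it remains to arrange the other 4 letters (OOUU).
Those 4 letters have O appearing twice and U appearing twice, giving (4)!/(2!·2!) = 6.

6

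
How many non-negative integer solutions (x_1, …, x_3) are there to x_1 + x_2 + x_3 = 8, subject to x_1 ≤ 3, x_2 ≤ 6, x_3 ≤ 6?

24

By stars and bars, unrestricted non-negative solutions to x_1+…+x_3 = 8 number C(8+2,2) = 45.
Subtract solutions that violate a single cap (substitute x_i' = x_i − (cap_i+1)): x_1 ≥ 4 gives C(6,2) = 15; x_2 ≥ 7 gives C(3,2) = 3; x_3 ≥ 7 gives C(3,2) = 3. Together 21.
No two caps can be exceeded simultaneously, so the pair terms are all 0.
By inclusion–exclusion the count is 45 − 21 + 0 = 24.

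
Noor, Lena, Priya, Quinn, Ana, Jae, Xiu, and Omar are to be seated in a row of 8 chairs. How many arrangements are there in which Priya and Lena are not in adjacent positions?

Of the 8! = 40320 arrangements, those with Priya and Lena adjacent number 2 × 7! = 10080 (treat the pair as a block with 2 internal orders).
Complementary counting: 40320 − 10080 = 30240.

30240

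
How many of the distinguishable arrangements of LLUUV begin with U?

12

With the first slot taken by U, it remains to arrange the other 4 letters (LLUV).
Those 4 letters have L appearing twice, giving (4)!/(2!) = 12.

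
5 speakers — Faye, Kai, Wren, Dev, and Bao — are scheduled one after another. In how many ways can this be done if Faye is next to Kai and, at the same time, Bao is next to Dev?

Treat {Faye,Kai} as one block (2 orders) and {Bao,Dev} as another (2 orders).
That leaves 3 units to arrange: 2 × 2 × 3! = 4 × 6 = 24.

24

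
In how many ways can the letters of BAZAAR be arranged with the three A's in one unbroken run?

24

Treat the 3 copies of A as a single block. The multiset to arrange is then {AAA, B, R, Z}, 4 items in all.
All 4 items are distinct, so there are (4)! = 24 arrangements.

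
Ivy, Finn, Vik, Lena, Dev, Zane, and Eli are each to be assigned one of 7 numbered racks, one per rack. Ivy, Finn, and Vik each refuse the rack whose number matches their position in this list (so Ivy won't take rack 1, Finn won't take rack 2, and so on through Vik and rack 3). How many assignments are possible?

3216

Let Aᵢ (for i ∈ {1, 2, 3}) be the placements that put person i in their forbidden rack. Any j of these fix j positions, leaving (7−j)! ways to fill the rest, and there are C(3,j) ways to pick which j.
By inclusion–exclusion, the number of valid placements is Σ_{j=0}^{3} (−1)^j C(3,j)·(7−j)!.
Computing: 5040 − 2160 + 360 − 24 = 3216.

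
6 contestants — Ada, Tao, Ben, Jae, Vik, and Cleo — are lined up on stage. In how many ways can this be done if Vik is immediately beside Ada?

240

Place the 4 others and the Vik-Ada pair as 5 objects in a line; the pair has 2 internal arrangements.
So the count is 2·(5)! = 240.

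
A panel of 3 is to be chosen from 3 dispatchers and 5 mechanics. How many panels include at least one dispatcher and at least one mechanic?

Total 3-person selections from all 8: C(8,3) = 56.
Selections missing a whole group: no dispatchers → C(5,3) = 10; no mechanics → C(3,3) = 1.
Both groups omitted at once is impossible, so 56 − 11 = 45.

45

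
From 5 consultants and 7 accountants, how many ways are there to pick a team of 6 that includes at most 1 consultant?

112

Split by how many consultants are chosen (0 through 1).
Sum: C(5,0)·C(7,6) + C(5,1)·C(7,5) = 7 + 105 = 112.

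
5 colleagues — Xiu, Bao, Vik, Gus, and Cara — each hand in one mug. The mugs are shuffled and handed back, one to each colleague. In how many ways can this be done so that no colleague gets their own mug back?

44

This is the derangement count D_5: permutations of 5 items with no fixed point.
By inclusion–exclusion this is Σ_{j=0}^{5} (−1)^j C(5,j)·(5−j)!.
Computing: 120 − 120 + 60 − 20 + 5 − 1 = 44.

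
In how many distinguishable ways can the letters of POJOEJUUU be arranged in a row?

The 9 letters of POJOEJUUU have repeats: J appearing twice, O appearing twice, and U appearing 3 times.
The number of distinct arrangements is 9!/(3!·2!·2!) = 362880/24 = 15120.

15120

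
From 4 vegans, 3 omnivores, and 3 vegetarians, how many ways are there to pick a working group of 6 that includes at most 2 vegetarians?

Split by how many vegetarians are chosen (0 through 2).
Sum: C(3,0)·C(7,6) + C(3,1)·C(7,5) + C(3,2)·C(7,4) = 7 + 63 + 105 = 175.

175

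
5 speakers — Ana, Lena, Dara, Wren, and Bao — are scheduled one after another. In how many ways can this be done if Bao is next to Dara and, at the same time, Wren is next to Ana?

Treat {Bao,Dara} as one block (2 orders) and {Wren,Ana} as another (2 orders).
That leaves 3 units to arrange: 2 × 2 × 3! = 4 × 6 = 24.

24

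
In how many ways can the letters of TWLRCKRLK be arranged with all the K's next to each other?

Treat the 2 copies of K as a single block. The multiset to arrange is then {KK, C, L, L, R, R, T, W}, 8 items in all.
That gives (8)!/(2!·2!) = 10080 arrangements.

10080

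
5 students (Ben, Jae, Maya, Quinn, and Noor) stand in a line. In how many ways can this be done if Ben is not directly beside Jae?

Of the 5! = 120 arrangements, those with Ben and Jae adjacent number 2 × 4! = 48 (treat the pair as a block with 2 internal orders).
So 120 − 48 = 72 arrangements keep them apart.

72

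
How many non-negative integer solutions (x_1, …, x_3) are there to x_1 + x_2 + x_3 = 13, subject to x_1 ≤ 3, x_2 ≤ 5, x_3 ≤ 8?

10

Without the upper bounds there are C(15,2) = 105 ways to split 13 among 3 variables.
Subtract solutions that violate a single cap (substitute x_i' = x_i − (cap_i+1)): x_1 ≥ 4 gives C(11,2) = 55; x_2 ≥ 6 gives C(9,2) = 36; x_3 ≥ 9 gives C(6,2) = 15. Together 106.
Add back pairs where two caps are both exceeded: 10 + 1 + 0 = 11.
By inclusion–exclusion the count is 105 − 106 + 11 = 10.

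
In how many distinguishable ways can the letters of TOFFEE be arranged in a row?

180

Letter multiplicities in TOFFEE: E×2, F×2, O×1, T×1.
So there are 6! / (2!·2!) = 180 distinguishable arrangements.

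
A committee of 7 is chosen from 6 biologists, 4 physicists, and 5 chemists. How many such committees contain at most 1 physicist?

Split by how many physicists are chosen (0 through 1).
Sum: C(4,0)·C(11,7) + C(4,1)·C(11,6) = 330 + 1848 = 2178.

2178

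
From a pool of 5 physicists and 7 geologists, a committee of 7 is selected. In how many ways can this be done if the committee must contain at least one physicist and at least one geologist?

Unrestricted: C(12,7) = 792 ways to pick any 7 of the 12.
Subtract selections that omit an entire group: no physicists → C(7,7) = 1; no geologists → C(5,7) = 0.
Both groups omitted at once is impossible, so 792 − 1 = 791.

791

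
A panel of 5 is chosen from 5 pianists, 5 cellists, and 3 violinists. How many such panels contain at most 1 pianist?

Split by how many pianists are chosen (0 through 1).
Sum: C(5,0)·C(8,5) + C(5,1)·C(8,4) = 56 + 350 = 406.

406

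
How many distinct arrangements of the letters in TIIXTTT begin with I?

Fix I in the first position and arrange the remaining 6 letters.
Those 6 letters have T appearing 4 times, giving (6)!/(4!) = 30.

30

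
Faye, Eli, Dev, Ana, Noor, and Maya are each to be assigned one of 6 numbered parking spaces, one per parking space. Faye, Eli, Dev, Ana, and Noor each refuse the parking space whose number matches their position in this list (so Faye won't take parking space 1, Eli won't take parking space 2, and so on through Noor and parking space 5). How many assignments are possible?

309

Let Aᵢ (for 1 ≤ i ≤ 5) be the placements that put person i in their forbidden parking space. Any j of these fix j positions, leaving (6−j)! ways to fill the rest, and there are C(5,j) ways to pick which j.
By inclusion–exclusion, the number of valid placements is Σ_{j=0}^{5} (−1)^j C(5,j)·(6−j)!.
Computing: 720 − 600 + 240 − 60 + 10 − 1 = 309.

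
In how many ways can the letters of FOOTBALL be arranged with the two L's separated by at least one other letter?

There are 8!/(2!·2!) = 10080 arrangements of FOOTBALL in total.
Arrangements with the L's together: treat LL as one letter, giving (7)!/(2!) = 2520.
Subtracting, 10080 − 2520 = 7560 arrangements keep the L's apart.

7560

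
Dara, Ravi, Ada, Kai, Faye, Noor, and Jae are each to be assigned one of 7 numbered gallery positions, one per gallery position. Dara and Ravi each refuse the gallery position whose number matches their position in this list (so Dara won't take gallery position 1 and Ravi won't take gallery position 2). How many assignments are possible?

3720

Let Aᵢ (for i ∈ {1, 2}) be the placements that put person i in their forbidden gallery position. Any j of these fix j positions, leaving (7−j)! ways to fill the rest, and there are C(2,j) ways to pick which j.
By inclusion–exclusion, the number of valid placements is Σ_{j=0}^{2} (−1)^j C(2,j)·(7−j)!.
Computing: 5040 − 1440 + 120 = 3720.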